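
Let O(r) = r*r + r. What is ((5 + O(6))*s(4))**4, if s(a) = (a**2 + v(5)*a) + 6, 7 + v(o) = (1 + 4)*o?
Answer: 380980586588176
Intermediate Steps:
v(o) = -7 + 5*o (v(o) = -7 + (1 + 4)*o = -7 + 5*o)
O(r) = r + r**2 (O(r) = r**2 + r = r + r**2)
s(a) = 6 + a**2 + 18*a (s(a) = (a**2 + (-7 + 5*5)*a) + 6 = (a**2 + (-7 + 25)*a) + 6 = (a**2 + 18*a) + 6 = 6 + a**2 + 18*a)
((5 + O(6))*s(4))**4 = ((5 + 6*(1 + 6))*(6 + 4**2 + 18*4))**4 = ((5 + 6*7)*(6 + 16 + 72))**4 = ((5 + 42)*94)**4 = (47*94)**4 = 4418**4 = 380980586588176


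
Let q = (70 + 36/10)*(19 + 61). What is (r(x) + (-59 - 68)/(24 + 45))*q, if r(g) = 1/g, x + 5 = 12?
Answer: -209920/21 ≈ -9996.2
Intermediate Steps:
x = 7 (x = -5 + 12 = 7)
q = 5888 (q = (70 + 36*(⅒))*80 = (70 + 18/5)*80 = (368/5)*80 = 5888)
(r(x) + (-59 - 68)/(24 + 45))*q = (1/7 + (-59 - 68)/(24 + 45))*5888 = (⅐ - 127/69)*5888 = -820/483*5888 = -209920/21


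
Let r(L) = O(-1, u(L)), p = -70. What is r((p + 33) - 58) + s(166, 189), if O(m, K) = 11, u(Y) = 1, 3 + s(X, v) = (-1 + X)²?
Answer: 27233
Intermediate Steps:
s(X, v) = -3 + (-1 + X)²
r(L) = 11
r((p + 33) - 58) + s(166, 189) = 11 + (-3 + (-1 + 166)²) = 11 + (-3 + 165²) = 11 + (-3 + 27225) = 11 + 27222 = 27233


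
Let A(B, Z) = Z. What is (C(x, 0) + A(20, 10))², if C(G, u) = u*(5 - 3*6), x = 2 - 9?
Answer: 100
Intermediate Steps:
x = -7
C(G, u) = -13*u (C(G, u) = u*(5 - 18) = u*(-13) = -13*u)
(C(x, 0) + A(20, 10))² = (-13*0 + 10)² = (0 + 10)² = 10² = 100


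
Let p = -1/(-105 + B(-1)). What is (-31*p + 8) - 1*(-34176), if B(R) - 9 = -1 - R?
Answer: 3281633/96 ≈ 34184.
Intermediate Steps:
B(R) = 8 - R (B(R) = 9 + (-1 - R) = 8 - R)
p = 1/96 (p = -1/(-105 + (8 - 1*(-1))) = -1/(-105 + (8 + 1)) = -1/(-105 + 9) = -1/(-96) = -1*(-1/96) = 1/96 ≈ 0.010417)
(-31*p + 8) - 1*(-34176) = (-31*1/96 + 8) - 1*(-34176) = (-31/96 + 8) + 34176 = 737/96 + 34176 = 3281633/96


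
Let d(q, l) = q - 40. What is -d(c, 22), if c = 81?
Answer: -41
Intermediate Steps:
d(q, l) = -40 + q
-d(c, 22) = -(-40 + 81) = -1*41 = -41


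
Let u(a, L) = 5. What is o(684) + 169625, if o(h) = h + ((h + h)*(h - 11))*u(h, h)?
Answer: 4773629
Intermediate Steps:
o(h) = h + 10*h*(-11 + h) (o(h) = h + ((h + h)*(h - 11))*5 = h + ((2*h)*(-11 + h))*5 = h + (2*h*(-11 + h))*5 = h + 10*h*(-11 + h))
o(684) + 169625 = 684*(-109 + 10*684) + 169625 = 684*(-109 + 6840) + 169625 = 684*6731 + 169625 = 4604004 + 169625 = 4773629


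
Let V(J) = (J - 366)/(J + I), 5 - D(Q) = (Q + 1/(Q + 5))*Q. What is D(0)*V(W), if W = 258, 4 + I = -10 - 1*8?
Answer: -135/59 ≈ -2.2881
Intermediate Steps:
I = -22 (I = -4 + (-10 - 1*8) = -4 + (-10 - 8) = -4 - 18 = -22)
D(Q) = 5 - Q*(Q + 1/(5 + Q)) (D(Q) = 5 - (Q + 1/(Q + 5))*Q = 5 - (Q + 1/(5 + Q))*Q = 5 - Q*(Q + 1/(5 + Q)))
V(J) = (-366 + J)/(-22 + J) (V(J) = (J - 366)/(J - 22) = (-366 + J)/(-22 + J))
D(0)*V(W) = ((25 - 1*0³ - 5*0² + 4*0)/(5 + 0))*((-366 + 258)/(-22 + 258)) = ((25 - 1*0 - 5*0 + 0)/5)*(-108/236) = ((25 + 0 + 0 + 0)/5)*((1/236)*(-108)) = ((⅕)*25)*(-27/59) = 5*(-27/59) = -135/59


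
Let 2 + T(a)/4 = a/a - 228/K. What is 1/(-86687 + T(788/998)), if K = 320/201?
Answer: -20/1745277 ≈ -1.1460e-5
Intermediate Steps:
K = 320/201 (K = 320*(1/201) = 320/201 ≈ 1.5920)
T(a) = -11537/20 (T(a) = -8 + 4*(a/a - 228/320/201) = -8 + 4*(1 - 228*201/320) = -8 + 4*(1 - 11457/80) = -8 + 4*(-11377/80) = -8 - 11377/20 = -11537/20)
1/(-86687 + T(788/998)) = 1/(-86687 - 11537/20) = 1/(-1745277/20) = -20/1745277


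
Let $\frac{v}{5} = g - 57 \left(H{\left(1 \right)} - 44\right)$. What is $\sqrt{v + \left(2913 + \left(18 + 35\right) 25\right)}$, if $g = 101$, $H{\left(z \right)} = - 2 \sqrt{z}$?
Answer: $\sqrt{17853} \approx 133.62$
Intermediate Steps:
$v = 13615$ ($v = 5 \left(101 - 57 \left(- 2 \sqrt{1} - 44\right)\right) = 5 \left(101 - 57 \left(\left(-2\right) 1 - 44\right)\right) = 5 \left(101 - 57 \left(-2 - 44\right)\right) = 5 \left(101 - -2622\right) = 5 \left(101 + 2622\right) = 5 \cdot 2723 = 13615$)
$\sqrt{v + \left(2913 + \left(18 + 35\right) 25\right)} = \sqrt{13615 + \left(2913 + \left(18 + 35\right) 25\right)} = \sqrt{13615 + \left(2913 + 53 \cdot 25\right)} = \sqrt{13615 + \left(2913 + 1325\right)} = \sqrt{13615 + 4238} = \sqrt{17853}$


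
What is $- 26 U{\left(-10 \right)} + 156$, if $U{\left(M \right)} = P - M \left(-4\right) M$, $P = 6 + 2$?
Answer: $-10452$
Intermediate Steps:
$P = 8$
$U{\left(M \right)} = 8 + 4 M^{2}$ ($U{\left(M \right)} = 8 - M \left(-4\right) M = 8 - - 4 M M = 8 - - 4 M^{2} = 8 + 4 M^{2}$)
$- 26 U{\left(-10 \right)} + 156 = - 26 \left(8 + 4 \left(-10\right)^{2}\right) + 156 = - 26 \left(8 + 4 \cdot 100\right) + 156 = - 26 \left(8 + 400\right) + 156 = \left(-26\right) 408 + 156 = -10608 + 156 = -10452$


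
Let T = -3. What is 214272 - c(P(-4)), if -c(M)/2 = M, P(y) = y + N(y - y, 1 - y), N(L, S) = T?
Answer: 214258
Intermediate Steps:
N(L, S) = -3
P(y) = -3 + y (P(y) = y - 3 = -3 + y)
c(M) = -2*M
214272 - c(P(-4)) = 214272 - (-2)*(-3 - 4) = 214272 - (-2)*(-7) = 214272 - 1*14 = 214272 - 14 = 214258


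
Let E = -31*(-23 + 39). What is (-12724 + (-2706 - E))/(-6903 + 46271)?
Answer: -393/1036 ≈ -0.37934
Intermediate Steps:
E = -496 (E = -31*16 = -496)
(-12724 + (-2706 - E))/(-6903 + 46271) = (-12724 + (-2706 - 1*(-496)))/(-6903 + 46271) = (-12724 + (-2706 + 496))/39368 = (-12724 - 2210)*(1/39368) = -14934*1/39368 = -393/1036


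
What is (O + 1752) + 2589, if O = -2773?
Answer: 1568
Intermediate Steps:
(O + 1752) + 2589 = (-2773 + 1752) + 2589 = -1021 + 2589 = 1568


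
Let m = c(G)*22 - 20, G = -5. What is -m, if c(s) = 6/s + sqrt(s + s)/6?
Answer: 232/5 - 11*I*sqrt(10)/3 ≈ 46.4 - 11.595*I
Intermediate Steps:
c(s) = 6/s + sqrt(2)*sqrt(s)/6 (c(s) = 6/s + sqrt(2*s)*(1/6) = 6/s + (sqrt(2)*sqrt(s))*(1/6) = 6/s + sqrt(2)*sqrt(s)/6)
m = -232/5 + 11*I*sqrt(10)/3 (m = ((1/6)*(36 + sqrt(2)*(-5)**(3/2))/(-5))*22 - 20 = ((1/6)*(-1/5)*(36 + sqrt(2)*(-5*I*sqrt(5))))*22 - 20 = ((1/6)*(-1/5)*(36 - 5*I*sqrt(10)))*22 - 20 = (-6/5 + I*sqrt(10)/6)*22 - 20 = (-132/5 + 11*I*sqrt(10)/3) - 20 = -232/5 + 11*I*sqrt(10)/3 ≈ -46.4 + 11.595*I)
-m = -(-232/5 + 11*I*sqrt(10)/3) = 232/5 - 11*I*sqrt(10)/3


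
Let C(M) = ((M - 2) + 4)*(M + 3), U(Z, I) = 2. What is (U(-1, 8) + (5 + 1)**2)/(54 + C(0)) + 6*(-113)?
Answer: -20321/30 ≈ -677.37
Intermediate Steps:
C(M) = (2 + M)*(3 + M) (C(M) = ((-2 + M) + 4)*(3 + M) = (2 + M)*(3 + M))
(U(-1, 8) + (5 + 1)**2)/(54 + C(0)) + 6*(-113) = (2 + (5 + 1)**2)/(54 + (6 + 0**2 + 5*0)) + 6*(-113) = (2 + 6**2)/(54 + (6 + 0 + 0)) - 678 = (2 + 36)/(54 + 6) - 678 = 38/60 - 678 = 38*(1/60) - 678 = 19/30 - 678 = -20321/30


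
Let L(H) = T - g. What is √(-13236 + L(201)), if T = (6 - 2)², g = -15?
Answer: I*√13205 ≈ 114.91*I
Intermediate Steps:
T = 16 (T = 4² = 16)
L(H) = 31 (L(H) = 16 - 1*(-15) = 16 + 15 = 31)
√(-13236 + L(201)) = √(-13236 + 31) = √(-13205) = I*√13205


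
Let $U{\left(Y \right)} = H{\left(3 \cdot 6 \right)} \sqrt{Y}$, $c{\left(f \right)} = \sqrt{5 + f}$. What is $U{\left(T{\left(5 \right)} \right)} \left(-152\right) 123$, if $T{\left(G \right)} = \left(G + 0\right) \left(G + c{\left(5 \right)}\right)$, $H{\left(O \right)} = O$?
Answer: $- 336528 \sqrt{25 + 5 \sqrt{10}} \approx -2.1499 \cdot 10^{6}$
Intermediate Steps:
$T{\left(G \right)} = G \left(G + \sqrt{10}\right)$ ($T{\left(G \right)} = \left(G + 0\right) \left(G + \sqrt{5 + 5}\right) = G \left(G + \sqrt{10}\right)$)
$U{\left(Y \right)} = 18 \sqrt{Y}$ ($U{\left(Y \right)} = 3 \cdot 6 \sqrt{Y} = 18 \sqrt{Y}$)
$U{\left(T{\left(5 \right)} \right)} \left(-152\right) 123 = 18 \sqrt{5 \left(5 + \sqrt{10}\right)} \left(-152\right) 123 = 18 \sqrt{25 + 5 \sqrt{10}} \left(-152\right) 123 = - 2736 \sqrt{25 + 5 \sqrt{10}} \cdot 123 = - 336528 \sqrt{25 + 5 \sqrt{10}}$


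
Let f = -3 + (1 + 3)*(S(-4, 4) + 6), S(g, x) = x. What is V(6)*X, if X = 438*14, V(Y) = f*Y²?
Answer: 8167824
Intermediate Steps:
f = 37 (f = -3 + (1 + 3)*(4 + 6) = -3 + 4*10 = -3 + 40 = 37)
V(Y) = 37*Y²
X = 6132
V(6)*X = (37*6²)*6132 = (37*36)*6132 = 1332*6132 = 8167824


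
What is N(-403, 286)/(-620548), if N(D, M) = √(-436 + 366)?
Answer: -I*√70/620548 ≈ -1.3483e-5*I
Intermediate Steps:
N(D, M) = I*√70 (N(D, M) = √(-70) = I*√70)
N(-403, 286)/(-620548) = (I*√70)/(-620548) = (I*√70)*(-1/620548) = -I*√70/620548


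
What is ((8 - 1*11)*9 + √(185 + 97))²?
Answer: (27 - √282)² ≈ 104.19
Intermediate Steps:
((8 - 1*11)*9 + √(185 + 97))² = ((8 - 11)*9 + √282)² = (-3*9 + √282)² = (-27 + √282)²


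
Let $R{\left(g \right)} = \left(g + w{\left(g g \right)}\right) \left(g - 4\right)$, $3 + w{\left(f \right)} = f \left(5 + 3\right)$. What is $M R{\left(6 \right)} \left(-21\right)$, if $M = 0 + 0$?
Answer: $0$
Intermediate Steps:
$w{\left(f \right)} = -3 + 8 f$ ($w{\left(f \right)} = -3 + f \left(5 + 3\right) = -3 + f 8 = -3 + 8 f$)
$M = 0$
$R{\left(g \right)} = \left(-4 + g\right) \left(-3 + g + 8 g^{2}\right)$ ($R{\left(g \right)} = \left(g + \left(-3 + 8 g g\right)\right) \left(g - 4\right) = \left(g + \left(-3 + 8 g^{2}\right)\right) \left(-4 + g\right) = \left(-3 + g + 8 g^{2}\right) \left(-4 + g\right) = \left(-4 + g\right) \left(-3 + g + 8 g^{2}\right)$)
$M R{\left(6 \right)} \left(-21\right) = 0 \left(12 - 31 \cdot 6^{2} - 42 + 8 \cdot 6^{3}\right) \left(-21\right) = 0 \left(12 - 1116 - 42 + 8 \cdot 216\right) \left(-21\right) = 0 \left(12 - 1116 - 42 + 1728\right) \left(-21\right) = 0 \cdot 582 \left(-21\right) = 0 \left(-21\right) = 0$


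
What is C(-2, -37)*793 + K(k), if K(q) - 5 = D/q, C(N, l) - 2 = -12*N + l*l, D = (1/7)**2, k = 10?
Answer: 542057601/490 ≈ 1.1062e+6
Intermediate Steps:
D = 1/49 (D = (1*(1/7))**2 = (1/7)**2 = 1/49 ≈ 0.020408)
C(N, l) = 2 + l**2 - 12*N (C(N, l) = 2 + (-12*N + l*l) = 2 + (-12*N + l**2) = 2 + (l**2 - 12*N) = 2 + l**2 - 12*N)
K(q) = 5 + 1/(49*q)
C(-2, -37)*793 + K(k) = (2 + (-37)**2 - 12*(-2))*793 + (5 + (1/49)/10) = (2 + 1369 + 24)*793 + (5 + (1/49)*(1/10)) = 1395*793 + (5 + 1/490) = 1106235 + 2451/490 = 542057601/490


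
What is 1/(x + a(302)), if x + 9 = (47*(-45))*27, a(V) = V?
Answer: -1/56812 ≈ -1.7602e-5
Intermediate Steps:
x = -57114 (x = -9 + (47*(-45))*27 = -9 - 2115*27 = -9 - 57105 = -57114)
1/(x + a(302)) = 1/(-57114 + 302) = 1/(-56812) = -1/56812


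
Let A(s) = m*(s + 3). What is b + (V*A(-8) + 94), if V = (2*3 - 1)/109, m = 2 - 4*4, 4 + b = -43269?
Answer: -4706161/109 ≈ -43176.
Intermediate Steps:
b = -43273 (b = -4 - 43269 = -43273)
m = -14 (m = 2 - 16 = -14)
A(s) = -42 - 14*s (A(s) = -14*(s + 3) = -14*(3 + s) = -42 - 14*s)
V = 5/109 (V = (6 - 1)*(1/109) = 5*(1/109) = 5/109 ≈ 0.045872)
b + (V*A(-8) + 94) = -43273 + (5*(-42 - 14*(-8))/109 + 94) = -43273 + (5*(-42 + 112)/109 + 94) = -43273 + ((5/109)*70 + 94) = -43273 + (350/109 + 94) = -43273 + 10596/109 = -4706161/109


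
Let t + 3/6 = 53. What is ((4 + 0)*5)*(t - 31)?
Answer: 430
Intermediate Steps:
t = 105/2 (t = -1/2 + 53 = 105/2 ≈ 52.500)
((4 + 0)*5)*(t - 31) = ((4 + 0)*5)*(105/2 - 31) = (4*5)*(43/2) = 20*(43/2) = 430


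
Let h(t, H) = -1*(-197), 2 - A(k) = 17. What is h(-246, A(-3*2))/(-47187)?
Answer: -197/47187 ≈ -0.0041749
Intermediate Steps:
A(k) = -15 (A(k) = 2 - 1*17 = 2 - 17 = -15)
h(t, H) = 197
h(-246, A(-3*2))/(-47187) = 197/(-47187) = 197*(-1/47187) = -197/47187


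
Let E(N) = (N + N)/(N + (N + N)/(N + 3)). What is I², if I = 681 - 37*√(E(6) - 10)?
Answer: 4975423/11 - 100788*I*√253/11 ≈ 4.5231e+5 - 1.4574e+5*I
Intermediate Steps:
E(N) = 2*N/(N + 2*N/(3 + N)) (E(N) = (2*N)/(N + (2*N)/(3 + N)) = (2*N)/(N + 2*N/(3 + N)) = 2*N/(N + 2*N/(3 + N)))
I = 681 - 74*I*√253/11 (I = 681 - 37*√(2*(3 + 6)/(5 + 6) - 10) = 681 - 37*√(2*9/11 - 10) = 681 - 37*√(2*(1/11)*9 - 10) = 681 - 37*√(18/11 - 10) = 681 - 37*√(-92/11) = 681 - 37*2*I*√253/11 = 681 - 74*I*√253/11 ≈ 681.0 - 107.0*I)
I² = (681 - 74*I*√253/11)²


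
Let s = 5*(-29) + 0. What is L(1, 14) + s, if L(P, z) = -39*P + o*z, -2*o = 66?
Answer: -646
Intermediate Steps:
o = -33 (o = -½*66 = -33)
L(P, z) = -39*P - 33*z
s = -145 (s = -145 + 0 = -145)
L(1, 14) + s = (-39*1 - 33*14) - 145 = (-39 - 462) - 145 = -501 - 145 = -646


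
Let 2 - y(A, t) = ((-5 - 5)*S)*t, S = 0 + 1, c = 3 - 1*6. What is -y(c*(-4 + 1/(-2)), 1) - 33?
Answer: -45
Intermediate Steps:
c = -3 (c = 3 - 6 = -3)
S = 1
y(A, t) = 2 + 10*t (y(A, t) = 2 - (-5 - 5)*1*t = 2 - (-10*1)*t = 2 - (-10)*t = 2 + 10*t)
-y(c*(-4 + 1/(-2)), 1) - 33 = -(2 + 10*1) - 33 = -(2 + 10) - 33 = -1*12 - 33 = -12 - 33 = -45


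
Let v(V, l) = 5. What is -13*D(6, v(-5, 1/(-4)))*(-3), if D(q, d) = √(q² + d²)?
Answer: 39*√61 ≈ 304.60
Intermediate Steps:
D(q, d) = √(d² + q²)
-13*D(6, v(-5, 1/(-4)))*(-3) = -13*√(5² + 6²)*(-3) = -13*√(25 + 36)*(-3) = -13*√61*(-3) = 39*√61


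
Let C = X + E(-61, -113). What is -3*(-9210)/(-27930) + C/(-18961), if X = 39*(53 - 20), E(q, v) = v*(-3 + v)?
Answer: -30864826/17652691 ≈ -1.7484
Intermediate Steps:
X = 1287 (X = 39*33 = 1287)
C = 14395 (C = 1287 - 113*(-3 - 113) = 1287 - 113*(-116) = 1287 + 13108 = 14395)
-3*(-9210)/(-27930) + C/(-18961) = -3*(-9210)/(-27930) + 14395/(-18961) = 27630*(-1/27930) + 14395*(-1/18961) = -921/931 - 14395/18961 = -30864826/17652691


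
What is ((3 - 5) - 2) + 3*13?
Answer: 35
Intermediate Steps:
((3 - 5) - 2) + 3*13 = (-2 - 2) + 39 = -4 + 39 = 35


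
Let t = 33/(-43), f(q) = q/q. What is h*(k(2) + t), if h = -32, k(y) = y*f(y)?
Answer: -1696/43 ≈ -39.442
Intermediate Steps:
f(q) = 1
k(y) = y (k(y) = y*1 = y)
t = -33/43 (t = 33*(-1/43) = -33/43 ≈ -0.76744)
h*(k(2) + t) = -32*(2 - 33/43) = -32*53/43 = -1696/43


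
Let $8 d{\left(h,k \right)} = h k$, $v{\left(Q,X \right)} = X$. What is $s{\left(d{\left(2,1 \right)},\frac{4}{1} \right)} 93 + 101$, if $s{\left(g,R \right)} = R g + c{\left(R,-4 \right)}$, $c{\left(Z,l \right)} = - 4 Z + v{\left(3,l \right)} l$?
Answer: $194$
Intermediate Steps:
$c{\left(Z,l \right)} = l^{2} - 4 Z$ ($c{\left(Z,l \right)} = - 4 Z + l l = - 4 Z + l^{2} = l^{2} - 4 Z$)
$d{\left(h,k \right)} = \frac{h k}{8}$
$s{\left(g,R \right)} = 16 - 4 R + R g$ ($s{\left(g,R \right)} = R g - \left(-16 + 4 R\right) = 16 - 4 R + R g$)
$s{\left(d{\left(2,1 \right)},\frac{4}{1} \right)} 93 + 101 = \left(16 - 4 \cdot \frac{4}{1} + \frac{4}{1} \cdot \frac{1}{8} \cdot 2 \cdot 1\right) 93 + 101 = \left(16 - 4 \cdot 4 \cdot 1 + 4 \cdot 1 \cdot \frac{1}{4}\right) 93 + 101 = \left(16 - 16 + 4 \cdot \frac{1}{4}\right) 93 + 101 = \left(16 - 16 + 1\right) 93 + 101 = 1 \cdot 93 + 101 = 93 + 101 = 194$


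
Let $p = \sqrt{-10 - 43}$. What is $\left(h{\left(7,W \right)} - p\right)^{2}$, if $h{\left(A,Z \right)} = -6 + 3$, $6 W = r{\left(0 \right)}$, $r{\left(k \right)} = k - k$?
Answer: $\left(3 + i \sqrt{53}\right)^{2} \approx -44.0 + 43.681 i$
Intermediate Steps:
$p = i \sqrt{53}$ ($p = \sqrt{-53} = i \sqrt{53} \approx 7.2801 i$)
$r{\left(k \right)} = 0$
$W = 0$ ($W = \frac{1}{6} \cdot 0 = 0$)
$h{\left(A,Z \right)} = -3$
$\left(h{\left(7,W \right)} - p\right)^{2} = \left(-3 - i \sqrt{53}\right)^{2}$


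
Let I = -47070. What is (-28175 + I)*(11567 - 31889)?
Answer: 1529128890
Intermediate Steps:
(-28175 + I)*(11567 - 31889) = (-28175 - 47070)*(11567 - 31889) = -75245*(-20322) = 1529128890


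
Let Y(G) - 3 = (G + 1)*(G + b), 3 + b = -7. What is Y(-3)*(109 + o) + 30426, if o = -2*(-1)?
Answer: 33645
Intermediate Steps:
b = -10 (b = -3 - 7 = -10)
Y(G) = 3 + (1 + G)*(-10 + G) (Y(G) = 3 + (G + 1)*(G - 10) = 3 + (1 + G)*(-10 + G))
o = 2
Y(-3)*(109 + o) + 30426 = (-7 + (-3)² - 9*(-3))*(109 + 2) + 30426 = (-7 + 9 + 27)*111 + 30426 = 29*111 + 30426 = 3219 + 30426 = 33645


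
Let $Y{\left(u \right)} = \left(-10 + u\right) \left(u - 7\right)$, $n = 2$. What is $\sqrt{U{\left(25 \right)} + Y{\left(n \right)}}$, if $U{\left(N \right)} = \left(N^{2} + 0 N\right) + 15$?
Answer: $2 \sqrt{170} \approx 26.077$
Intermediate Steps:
$Y{\left(u \right)} = \left(-10 + u\right) \left(-7 + u\right)$
$U{\left(N \right)} = 15 + N^{2}$ ($U{\left(N \right)} = \left(N^{2} + 0\right) + 15 = N^{2} + 15 = 15 + N^{2}$)
$\sqrt{U{\left(25 \right)} + Y{\left(n \right)}} = \sqrt{\left(15 + 25^{2}\right) + \left(70 + 2^{2} - 34\right)} = \sqrt{\left(15 + 625\right) + \left(70 + 4 - 34\right)} = \sqrt{640 + 40} = \sqrt{680} = 2 \sqrt{170}$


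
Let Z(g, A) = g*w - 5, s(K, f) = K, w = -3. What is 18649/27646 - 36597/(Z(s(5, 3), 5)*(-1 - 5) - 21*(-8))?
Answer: -167731625/1327008 ≈ -126.40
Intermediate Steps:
Z(g, A) = -5 - 3*g (Z(g, A) = g*(-3) - 5 = -3*g - 5 = -5 - 3*g)
18649/27646 - 36597/(Z(s(5, 3), 5)*(-1 - 5) - 21*(-8)) = 18649/27646 - 36597/((-5 - 3*5)*(-1 - 5) - 21*(-8)) = 18649*(1/27646) - 36597/((-5 - 15)*(-6) + 168) = 18649/27646 - 36597/(-20*(-6) + 168) = 18649/27646 - 36597/(120 + 168) = 18649/27646 - 36597/288 = 18649/27646 - 36597*1/288 = 18649/27646 - 12199/96 = -167731625/1327008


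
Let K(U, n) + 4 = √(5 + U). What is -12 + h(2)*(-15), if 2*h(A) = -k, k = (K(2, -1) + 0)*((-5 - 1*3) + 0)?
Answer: 228 - 60*√7 ≈ 69.255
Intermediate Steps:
K(U, n) = -4 + √(5 + U)
k = 32 - 8*√7 (k = ((-4 + √(5 + 2)) + 0)*((-5 - 1*3) + 0) = ((-4 + √7) + 0)*((-5 - 3) + 0) = (-4 + √7)*(-8 + 0) = (-4 + √7)*(-8) = 32 - 8*√7 ≈ 10.834)
h(A) = -16 + 4*√7 (h(A) = (-(32 - 8*√7))/2 = (-32 + 8*√7)/2 = -16 + 4*√7)
-12 + h(2)*(-15) = -12 + (-16 + 4*√7)*(-15) = -12 + (240 - 60*√7) = 228 - 60*√7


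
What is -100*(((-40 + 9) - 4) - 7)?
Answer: 4200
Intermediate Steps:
-100*(((-40 + 9) - 4) - 7) = -100*((-31 - 4) - 7) = -100*(-35 - 7) = -100*(-42) = 4200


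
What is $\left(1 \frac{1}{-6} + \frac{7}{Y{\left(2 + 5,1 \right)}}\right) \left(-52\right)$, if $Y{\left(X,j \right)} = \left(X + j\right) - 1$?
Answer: $- \frac{130}{3} \approx -43.333$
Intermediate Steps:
$Y{\left(X,j \right)} = -1 + X + j$
$\left(1 \frac{1}{-6} + \frac{7}{Y{\left(2 + 5,1 \right)}}\right) \left(-52\right) = \left(1 \frac{1}{-6} + \frac{7}{-1 + \left(2 + 5\right) + 1}\right) \left(-52\right) = \left(1 \left(- \frac{1}{6}\right) + \frac{7}{-1 + 7 + 1}\right) \left(-52\right) = \left(- \frac{1}{6} + \frac{7}{7}\right) \left(-52\right) = \left(- \frac{1}{6} + 7 \cdot \frac{1}{7}\right) \left(-52\right) = \left(- \frac{1}{6} + 1\right) \left(-52\right) = \frac{5}{6} \left(-52\right) = - \frac{130}{3}$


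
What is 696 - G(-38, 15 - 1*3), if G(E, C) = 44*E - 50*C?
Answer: 2968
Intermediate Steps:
G(E, C) = -50*C + 44*E
696 - G(-38, 15 - 1*3) = 696 - (-50*(15 - 1*3) + 44*(-38)) = 696 - (-50*(15 - 3) - 1672) = 696 - (-50*12 - 1672) = 696 - (-600 - 1672) = 696 - 1*(-2272) = 696 + 2272 = 2968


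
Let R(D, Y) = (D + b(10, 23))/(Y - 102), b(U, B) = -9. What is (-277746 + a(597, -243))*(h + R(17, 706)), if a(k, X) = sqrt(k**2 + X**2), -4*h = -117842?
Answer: -1235563496475/151 + 26691225*sqrt(46162)/302 ≈ -8.1635e+9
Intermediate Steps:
h = 58921/2 (h = -1/4*(-117842) = 58921/2 ≈ 29461.)
R(D, Y) = (-9 + D)/(-102 + Y) (R(D, Y) = (D - 9)/(Y - 102) = (-9 + D)/(-102 + Y))
a(k, X) = sqrt(X**2 + k**2)
(-277746 + a(597, -243))*(h + R(17, 706)) = (-277746 + sqrt((-243)**2 + 597**2))*(58921/2 + (-9 + 17)/(-102 + 706)) = (-277746 + sqrt(59049 + 356409))*(58921/2 + 8/604) = (-277746 + sqrt(415458))*(58921/2 + (1/604)*8) = (-277746 + 3*sqrt(46162))*(58921/2 + 2/151) = (-277746 + 3*sqrt(46162))*(8897075/302) = -1235563496475/151 + 26691225*sqrt(46162)/302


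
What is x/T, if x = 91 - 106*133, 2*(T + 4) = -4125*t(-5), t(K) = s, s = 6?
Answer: 14007/12379 ≈ 1.1315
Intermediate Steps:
t(K) = 6
T = -12379 (T = -4 + (-4125*6)/2 = -4 + (½)*(-24750) = -4 - 12375 = -12379)
x = -14007 (x = 91 - 14098 = -14007)
x/T = -14007/(-12379) = -14007*(-1/12379) = 14007/12379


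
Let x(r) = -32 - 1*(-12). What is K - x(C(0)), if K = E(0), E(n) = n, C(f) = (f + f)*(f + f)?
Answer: 20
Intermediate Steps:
C(f) = 4*f² (C(f) = (2*f)*(2*f) = 4*f²)
x(r) = -20 (x(r) = -32 + 12 = -20)
K = 0
K - x(C(0)) = 0 - 1*(-20) = 0 + 20 = 20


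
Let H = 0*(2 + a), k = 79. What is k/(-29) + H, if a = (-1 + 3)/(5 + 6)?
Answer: -79/29 ≈ -2.7241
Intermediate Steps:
a = 2/11 ≈ 0.18182
H = 0 (H = 0*(2 + 2/11) = 0*(24/11) = 0)
k/(-29) + H = 79/(-29) + 0 = -1/29*79 + 0 = -79/29 + 0 = -79/29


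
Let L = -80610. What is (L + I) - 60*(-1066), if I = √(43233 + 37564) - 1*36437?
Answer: -53087 + √80797 ≈ -52803.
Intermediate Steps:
I = -36437 + √80797 (I = √80797 - 36437 = -36437 + √80797 ≈ -36153.)
(L + I) - 60*(-1066) = (-80610 + (-36437 + √80797)) - 60*(-1066) = (-117047 + √80797) + 63960 = -53087 + √80797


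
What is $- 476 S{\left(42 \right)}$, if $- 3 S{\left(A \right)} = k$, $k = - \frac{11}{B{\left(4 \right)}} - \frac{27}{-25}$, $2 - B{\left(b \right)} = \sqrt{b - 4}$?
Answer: $- \frac{52598}{75} \approx -701.31$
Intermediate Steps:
$B{\left(b \right)} = 2 - \sqrt{-4 + b}$ ($B{\left(b \right)} = 2 - \sqrt{b - 4} = 2 - \sqrt{-4 + b}$)
$k = - \frac{221}{50}$ ($k = - \frac{11}{2 - \sqrt{-4 + 4}} - \frac{27}{-25} = - \frac{11}{2 - \sqrt{0}} - - \frac{27}{25} = - \frac{11}{2 - 0} + \frac{27}{25} = - \frac{11}{2 + 0} + \frac{27}{25} = - \frac{11}{2} + \frac{27}{25} = - \frac{221}{50} \approx -4.42$)
$S{\left(A \right)} = \frac{221}{150}$ ($S{\left(A \right)} = \left(- \frac{1}{3}\right) \left(- \frac{221}{50}\right) = \frac{221}{150}$)
$- 476 S{\left(42 \right)} = \left(-476\right) \frac{221}{150} = - \frac{52598}{75}$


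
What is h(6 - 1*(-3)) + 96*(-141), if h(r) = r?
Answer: -13527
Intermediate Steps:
h(6 - 1*(-3)) + 96*(-141) = (6 - 1*(-3)) + 96*(-141) = (6 + 3) - 13536 = 9 - 13536 = -13527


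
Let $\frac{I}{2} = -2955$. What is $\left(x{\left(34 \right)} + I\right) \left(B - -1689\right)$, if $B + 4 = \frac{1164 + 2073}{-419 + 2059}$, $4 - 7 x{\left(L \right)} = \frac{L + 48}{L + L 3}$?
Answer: $- \frac{1111764778539}{111520} \approx -9.9692 \cdot 10^{6}$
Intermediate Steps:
$I = -5910$ ($I = 2 \left(-2955\right) = -5910$)
$x{\left(L \right)} = \frac{4}{7} - \frac{48 + L}{28 L}$ ($x{\left(L \right)} = \frac{4}{7} - \frac{\left(L + 48\right) \frac{1}{L + L 3}}{7} = \frac{4}{7} - \frac{\left(48 + L\right) \frac{1}{L + 3 L}}{7} = \frac{4}{7} - \frac{\left(48 + L\right) \frac{1}{4 L}}{7} = \frac{4}{7} - \frac{\frac{1}{4} \frac{1}{L} \left(48 + L\right)}{7} = \frac{4}{7} - \frac{48 + L}{28 L}$)
$B = - \frac{3323}{1640}$ ($B = -4 + \frac{1164 + 2073}{-419 + 2059} = -4 + \frac{3237}{1640} = - \frac{3323}{1640} \approx -2.0262$)
$\left(x{\left(34 \right)} + I\right) \left(B - -1689\right) = \left(\frac{3 \left(-16 + 5 \cdot 34\right)}{28 \cdot 34} - 5910\right) \left(- \frac{3323}{1640} - -1689\right) = \left(\frac{3}{28} \cdot \frac{1}{34} \left(-16 + 170\right) - 5910\right) \left(- \frac{3323}{1640} + \left(-148 + 1837\right)\right) = \left(\frac{3}{28} \cdot \frac{1}{34} \cdot 154 - 5910\right) \left(- \frac{3323}{1640} + 1689\right) = \left(\frac{33}{68} - 5910\right) \frac{2766637}{1640} = \left(- \frac{401847}{68}\right) \frac{2766637}{1640} = - \frac{1111764778539}{111520}$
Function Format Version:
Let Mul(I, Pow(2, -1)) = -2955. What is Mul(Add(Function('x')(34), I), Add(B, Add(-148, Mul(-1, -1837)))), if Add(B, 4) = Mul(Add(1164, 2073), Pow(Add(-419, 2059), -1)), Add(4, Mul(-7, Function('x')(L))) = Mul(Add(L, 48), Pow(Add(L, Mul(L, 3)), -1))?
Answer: Rational(-1111764778539, 111520) ≈ -9.9692e+6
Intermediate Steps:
I = -5910 (I = Mul(2, -2955) = -5910)
Function('x')(L) = Add(Rational(4, 7), Mul(Rational(-1, 28), Pow(L, -1), Add(48, L))) (Function('x')(L) = Add(Rational(4, 7), Mul(Rational(-1, 7), Mul(Add(L, 48), Pow(Add(L, Mul(L, 3)), -1)))) = Add(Rational(4, 7), Mul(Rational(-1, 7), Mul(Add(48, L), Pow(Add(L, Mul(3, L)), -1)))) = Add(Rational(4, 7), Mul(Rational(-1, 7), Mul(Add(48, L), Pow(Mul(4, L), -1)))) = Add(Rational(4, 7), Mul(Rational(-1, 7), Mul(Add(48, L), Mul(Rational(1, 4), Pow(L, -1))))) = Add(Rational(4, 7), Mul(Rational(-1, 7), Mul(Rational(1, 4), Pow(L, -1), Add(48, L)))) = Add(Rational(4, 7), Mul(Rational(-1, 28), Pow(L, -1), Add(48, L))))
B = Rational(-3323, 1640) (B = Add(-4, Mul(Add(1164, 2073), Pow(Add(-419, 2059), -1))) = Add(-4, Mul(3237, Pow(1640, -1))) = Add(-4, Mul(3237, Rational(1, 1640))) = Add(-4, Rational(3237, 1640)) = Rational(-3323, 1640) ≈ -2.0262)
Mul(Add(Function('x')(34), I), Add(B, Add(-148, Mul(-1, -1837)))) = Mul(Add(Mul(Rational(3, 28), Pow(34, -1), Add(-16, Mul(5, 34))), -5910), Add(Rational(-3323, 1640), Add(-148, Mul(-1, -1837)))) = Mul(Add(Mul(Rational(3, 28), Rational(1, 34), Add(-16, 170)), -5910), Add(Rational(-3323, 1640), Add(-148, 1837))) = Mul(Add(Mul(Rational(3, 28), Rational(1, 34), 154), -5910), Add(Rational(-3323, 1640), 1689)) = Mul(Add(Rational(33, 68), -5910), Rational(2766637, 1640)) = Mul(Rational(-401847, 68), Rational(2766637, 1640)) = Rational(-1111764778539, 111520)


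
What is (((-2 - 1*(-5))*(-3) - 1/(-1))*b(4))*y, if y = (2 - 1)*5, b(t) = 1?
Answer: -40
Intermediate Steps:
y = 5 (y = 1*5 = 5)
(((-2 - 1*(-5))*(-3) - 1/(-1))*b(4))*y = (((-2 - 1*(-5))*(-3) - 1/(-1))*1)*5 = (((-2 + 5)*(-3) - 1*(-1))*1)*5 = ((3*(-3) + 1)*1)*5 = ((-9 + 1)*1)*5 = -8*1*5 = -8*5 = -40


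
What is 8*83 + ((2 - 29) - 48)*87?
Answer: -5861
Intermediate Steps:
8*83 + ((2 - 29) - 48)*87 = 664 + (-27 - 48)*87 = 664 - 75*87 = 664 - 6525 = -5861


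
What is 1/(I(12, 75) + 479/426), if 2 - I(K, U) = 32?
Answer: -426/12301 ≈ -0.034631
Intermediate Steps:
I(K, U) = -30 (I(K, U) = 2 - 1*32 = 2 - 32 = -30)
1/(I(12, 75) + 479/426) = 1/(-30 + 479/426) = 1/(-12301/426) = -426/12301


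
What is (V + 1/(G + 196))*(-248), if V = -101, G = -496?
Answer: 1878662/75 ≈ 25049.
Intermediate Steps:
(V + 1/(G + 196))*(-248) = (-101 + 1/(-496 + 196))*(-248) = (-101 + 1/(-300))*(-248) = (-101 - 1/300)*(-248) = -30301/300*(-248) = 1878662/75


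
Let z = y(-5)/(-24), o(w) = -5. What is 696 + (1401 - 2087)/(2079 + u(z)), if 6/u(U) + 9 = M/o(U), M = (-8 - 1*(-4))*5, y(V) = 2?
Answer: 7227314/10389 ≈ 695.67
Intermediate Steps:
M = -20 (M = (-8 + 4)*5 = -4*5 = -20)
z = -1/12 (z = 2/(-24) = 2*(-1/24) = -1/12 ≈ -0.083333)
u(U) = -6/5 (u(U) = 6/(-9 - 20/(-5)) = 6/(-9 - 20*(-1/5)) = 6/(-9 + 4) = 6/(-5) = 6*(-1/5) = -6/5)
696 + (1401 - 2087)/(2079 + u(z)) = 696 + (1401 - 2087)/(2079 - 6/5) = 696 - 686/10389/5 = 696 - 686*5/10389 = 696 - 3430/10389 = 7227314/10389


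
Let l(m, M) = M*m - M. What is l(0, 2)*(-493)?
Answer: 986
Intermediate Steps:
l(m, M) = -M + M*m
l(0, 2)*(-493) = (2*(-1 + 0))*(-493) = (2*(-1))*(-493) = -2*(-493) = 986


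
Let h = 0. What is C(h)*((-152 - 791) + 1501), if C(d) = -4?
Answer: -2232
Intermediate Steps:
C(h)*((-152 - 791) + 1501) = -4*((-152 - 791) + 1501) = -4*(-943 + 1501) = -4*558 = -2232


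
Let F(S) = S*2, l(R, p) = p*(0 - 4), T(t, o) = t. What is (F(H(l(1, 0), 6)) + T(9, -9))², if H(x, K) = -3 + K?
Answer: 225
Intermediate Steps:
l(R, p) = -4*p (l(R, p) = p*(-4) = -4*p)
F(S) = 2*S
(F(H(l(1, 0), 6)) + T(9, -9))² = (2*(-3 + 6) + 9)² = (2*3 + 9)² = (6 + 9)² = 15² = 225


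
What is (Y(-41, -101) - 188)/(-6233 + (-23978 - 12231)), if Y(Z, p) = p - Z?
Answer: 124/21221 ≈ 0.0058433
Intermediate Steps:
(Y(-41, -101) - 188)/(-6233 + (-23978 - 12231)) = ((-101 - 1*(-41)) - 188)/(-6233 + (-23978 - 12231)) = ((-101 + 41) - 188)/(-6233 - 36209) = (-60 - 188)/(-42442) = -248*(-1/42442) = 124/21221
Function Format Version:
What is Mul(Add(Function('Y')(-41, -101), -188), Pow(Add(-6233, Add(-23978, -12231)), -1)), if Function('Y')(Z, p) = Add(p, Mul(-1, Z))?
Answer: Rational(124, 21221) ≈ 0.0058433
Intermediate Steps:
Mul(Add(Function('Y')(-41, -101), -188), Pow(Add(-6233, Add(-23978, -12231)), -1)) = Mul(Add(Add(-101, Mul(-1, -41)), -188), Pow(Add(-6233, Add(-23978, -12231)), -1)) = Mul(Add(Add(-101, 41), -188), Pow(Add(-6233, -36209), -1)) = Mul(Add(-60, -188), Pow(-42442, -1)) = Mul(-248, Rational(-1, 42442)) = Rational(124, 21221)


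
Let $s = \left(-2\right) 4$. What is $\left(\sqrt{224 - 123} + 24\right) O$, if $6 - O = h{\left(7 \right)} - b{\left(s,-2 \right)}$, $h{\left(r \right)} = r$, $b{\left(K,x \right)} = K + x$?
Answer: $-264 - 11 \sqrt{101} \approx -374.55$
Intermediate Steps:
$s = -8$
$O = -11$ ($O = 6 - \left(7 - \left(-8 - 2\right)\right) = 6 - \left(7 - -10\right) = 6 - \left(7 + 10\right) = 6 - 17 = -11$)
$\left(\sqrt{224 - 123} + 24\right) O = \left(\sqrt{224 - 123} + 24\right) \left(-11\right) = \left(\sqrt{101} + 24\right) \left(-11\right) = \left(24 + \sqrt{101}\right) \left(-11\right) = -264 - 11 \sqrt{101}$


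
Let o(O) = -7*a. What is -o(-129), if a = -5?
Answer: -35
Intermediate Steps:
o(O) = 35 (o(O) = -7*(-5) = 35)
-o(-129) = -1*35 = -35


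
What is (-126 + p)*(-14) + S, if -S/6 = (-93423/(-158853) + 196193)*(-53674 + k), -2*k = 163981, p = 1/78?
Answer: 329792714228841551/2065089 ≈ 1.5970e+11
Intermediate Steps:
p = 1/78 ≈ 0.012821
k = -163981/2 (k = -½*163981 = -163981/2 ≈ -81991.)
S = 8456223348369108/52951 (S = -6*(-93423/(-158853) + 196193)*(-53674 - 163981/2) = -6*(-93423*(-1/158853) + 196193)*(-271329)/2 = -6*(31141/52951 + 196193)*(-271329)/2 = -62331880104*(-271329)/(52951*2) = -6*(-1409370558061518/52951) = 8456223348369108/52951 ≈ 1.5970e+11)
(-126 + p)*(-14) + S = (-126 + 1/78)*(-14) + 8456223348369108/52951 = -9827/78*(-14) + 8456223348369108/52951 = 68789/39 + 8456223348369108/52951 = 329792714228841551/2065089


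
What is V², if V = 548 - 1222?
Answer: 454276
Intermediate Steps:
V = -674
V² = (-674)² = 454276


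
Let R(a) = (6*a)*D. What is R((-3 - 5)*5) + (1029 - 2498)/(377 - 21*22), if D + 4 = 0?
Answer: 83069/85 ≈ 977.28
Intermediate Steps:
D = -4 (D = -4 + 0 = -4)
R(a) = -24*a (R(a) = (6*a)*(-4) = -24*a)
R((-3 - 5)*5) + (1029 - 2498)/(377 - 21*22) = -24*(-3 - 5)*5 + (1029 - 2498)/(377 - 21*22) = -(-192)*5 - 1469/(377 - 462) = -24*(-40) - 1469/(-85) = 960 - 1469*(-1/85) = 960 + 1469/85 = 83069/85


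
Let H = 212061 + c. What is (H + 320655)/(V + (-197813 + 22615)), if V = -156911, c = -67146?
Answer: -51730/36901 ≈ -1.4019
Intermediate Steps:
H = 144915 (H = 212061 - 67146 = 144915)
(H + 320655)/(V + (-197813 + 22615)) = (144915 + 320655)/(-156911 + (-197813 + 22615)) = 465570/(-156911 - 175198) = 465570/(-332109) = 465570*(-1/332109) = -51730/36901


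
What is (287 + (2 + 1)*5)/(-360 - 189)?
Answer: -302/549 ≈ -0.55009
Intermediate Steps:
(287 + (2 + 1)*5)/(-360 - 189) = (287 + 3*5)/(-549) = (287 + 15)*(-1/549) = 302*(-1/549) = -302/549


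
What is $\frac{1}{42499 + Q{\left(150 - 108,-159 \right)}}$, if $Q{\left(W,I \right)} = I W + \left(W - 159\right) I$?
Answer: $\frac{1}{54424} \approx 1.8374 \cdot 10^{-5}$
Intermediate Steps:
$Q{\left(W,I \right)} = I W + I \left(-159 + W\right)$ ($Q{\left(W,I \right)} = I W + \left(-159 + W\right) I = I W + I \left(-159 + W\right)$)
$\frac{1}{42499 + Q{\left(150 - 108,-159 \right)}} = \frac{1}{42499 - 159 \left(-159 + 2 \left(150 - 108\right)\right)} = \frac{1}{42499 - 159 \left(-159 + 2 \cdot 42\right)} = \frac{1}{42499 - 159 \left(-159 + 84\right)} = \frac{1}{42499 - -11925} = \frac{1}{42499 + 11925} = \frac{1}{54424}$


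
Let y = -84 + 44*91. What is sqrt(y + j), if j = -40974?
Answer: I*sqrt(37054) ≈ 192.49*I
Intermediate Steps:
y = 3920 (y = -84 + 4004 = 3920)
sqrt(y + j) = sqrt(3920 - 40974) = sqrt(-37054) = I*sqrt(37054)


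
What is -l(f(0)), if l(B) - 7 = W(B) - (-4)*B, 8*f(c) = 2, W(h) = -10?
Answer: 2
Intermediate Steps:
f(c) = 1/4 (f(c) = (1/8)*2 = 1/4)
l(B) = -3 + 4*B (l(B) = 7 + (-10 - (-4)*B) = 7 + (-10 + 4*B) = -3 + 4*B)
-l(f(0)) = -(-3 + 4*(1/4)) = -(-3 + 1) = -1*(-2) = 2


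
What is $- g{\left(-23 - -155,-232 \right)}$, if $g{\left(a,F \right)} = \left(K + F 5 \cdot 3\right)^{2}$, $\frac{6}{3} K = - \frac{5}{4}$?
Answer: $- \frac{775344025}{64} \approx -1.2115 \cdot 10^{7}$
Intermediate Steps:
$K = - \frac{5}{8}$ ($K = \frac{\left(-5\right) \frac{1}{4}}{2} = \frac{1}{2} \left(- \frac{5}{4}\right) = - \frac{5}{8} \approx -0.625$)
$g{\left(a,F \right)} = \left(- \frac{5}{8} + 15 F\right)^{2}$ ($g{\left(a,F \right)} = \left(- \frac{5}{8} + F 5 \cdot 3\right)^{2} = \left(- \frac{5}{8} + 5 F 3\right)^{2} = \left(- \frac{5}{8} + 15 F\right)^{2}$)
$- g{\left(-23 - -155,-232 \right)} = - \frac{25 \left(-1 + 24 \left(-232\right)\right)^{2}}{64} = - \frac{25 \left(-1 - 5568\right)^{2}}{64} = - \frac{25 \left(-5569\right)^{2}}{64} = - \frac{25 \cdot 31013761}{64} = \left(-1\right) \frac{775344025}{64} = - \frac{775344025}{64}$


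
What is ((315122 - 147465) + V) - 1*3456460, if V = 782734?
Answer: -2506069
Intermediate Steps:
((315122 - 147465) + V) - 1*3456460 = ((315122 - 147465) + 782734) - 1*3456460 = (167657 + 782734) - 3456460 = 950391 - 3456460 = -2506069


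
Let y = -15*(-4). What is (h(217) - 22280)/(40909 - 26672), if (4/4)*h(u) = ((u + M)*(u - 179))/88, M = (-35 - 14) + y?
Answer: -243997/156607 ≈ -1.5580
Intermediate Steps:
y = 60
M = 11 (M = (-35 - 14) + 60 = -49 + 60 = 11)
h(u) = (-179 + u)*(11 + u)/88 (h(u) = ((u + 11)*(u - 179))/88 = ((11 + u)*(-179 + u))*(1/88) = ((-179 + u)*(11 + u))*(1/88) = (-179 + u)*(11 + u)/88)
(h(217) - 22280)/(40909 - 26672) = ((-179/8 - 21/11*217 + (1/88)*217**2) - 22280)/(40909 - 26672) = ((-179/8 - 4557/11 + (1/88)*47089) - 22280)/14237 = ((-179/8 - 4557/11 + 47089/88) - 22280)*(1/14237) = (1083/11 - 22280)*(1/14237) = -243997/11*1/14237 = -243997/156607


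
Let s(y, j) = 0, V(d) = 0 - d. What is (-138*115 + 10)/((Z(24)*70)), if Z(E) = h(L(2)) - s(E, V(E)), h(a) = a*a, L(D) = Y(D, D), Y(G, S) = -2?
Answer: -793/14 ≈ -56.643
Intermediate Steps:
V(d) = -d
L(D) = -2
h(a) = a²
Z(E) = 4 (Z(E) = (-2)² - 1*0 = 4 + 0 = 4)
(-138*115 + 10)/((Z(24)*70)) = (-138*115 + 10)/((4*70)) = (-15870 + 10)/280 = -15860*1/280 = -793/14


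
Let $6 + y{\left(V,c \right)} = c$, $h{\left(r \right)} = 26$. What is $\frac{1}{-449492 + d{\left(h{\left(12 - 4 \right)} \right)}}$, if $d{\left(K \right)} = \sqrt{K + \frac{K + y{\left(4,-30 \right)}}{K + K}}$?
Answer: $- \frac{11686792}{5253119508993} - \frac{\sqrt{17446}}{5253119508993} \approx -2.2248 \cdot 10^{-6}$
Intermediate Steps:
$y{\left(V,c \right)} = -6 + c$
$d{\left(K \right)} = \sqrt{K + \frac{-36 + K}{2 K}}$ ($d{\left(K \right)} = \sqrt{K + \frac{K - 36}{K + K}} = \sqrt{K + \frac{K - 36}{2 K}} = \sqrt{K + \left(-36 + K\right) \frac{1}{2 K}} = \sqrt{K + \frac{-36 + K}{2 K}}$)
$\frac{1}{-449492 + d{\left(h{\left(12 - 4 \right)} \right)}} = \frac{1}{-449492 + \frac{\sqrt{2 - \frac{72}{26} + 4 \cdot 26}}{2}} = \frac{1}{-449492 + \frac{\sqrt{2 - \frac{36}{13} + 104}}{2}} = \frac{1}{-449492 + \frac{\sqrt{\frac{1342}{13}}}{2}} = \frac{1}{-449492 + \frac{\frac{1}{13} \sqrt{17446}}{2}} = \frac{1}{-449492 + \frac{\sqrt{17446}}{26}}$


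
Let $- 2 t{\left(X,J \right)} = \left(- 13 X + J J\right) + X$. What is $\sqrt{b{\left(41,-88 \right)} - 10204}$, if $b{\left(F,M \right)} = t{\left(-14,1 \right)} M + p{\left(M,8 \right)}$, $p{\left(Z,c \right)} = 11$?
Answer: $i \sqrt{2757} \approx 52.507 i$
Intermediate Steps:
$t{\left(X,J \right)} = 6 X - \frac{J^{2}}{2}$ ($t{\left(X,J \right)} = - \frac{\left(- 13 X + J J\right) + X}{2} = - \frac{\left(- 13 X + J^{2}\right) + X}{2} = - \frac{\left(J^{2} - 13 X\right) + X}{2} = - \frac{J^{2} - 12 X}{2} = 6 X - \frac{J^{2}}{2}$)
$b{\left(F,M \right)} = 11 - \frac{169 M}{2}$ ($b{\left(F,M \right)} = \left(6 \left(-14\right) - \frac{1^{2}}{2}\right) M + 11 = \left(-84 - \frac{1}{2}\right) M + 11 = - \frac{169 M}{2} + 11 = 11 - \frac{169 M}{2}$)
$\sqrt{b{\left(41,-88 \right)} - 10204} = \sqrt{\left(11 - -7436\right) - 10204} = \sqrt{\left(11 + 7436\right) - 10204} = \sqrt{7447 - 10204} = \sqrt{-2757} = i \sqrt{2757}$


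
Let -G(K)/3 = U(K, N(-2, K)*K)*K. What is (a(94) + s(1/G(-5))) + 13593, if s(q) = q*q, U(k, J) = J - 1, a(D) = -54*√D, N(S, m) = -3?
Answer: 599451301/44100 - 54*√94 ≈ 13069.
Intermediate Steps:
U(k, J) = -1 + J
G(K) = -3*K*(-1 - 3*K) (G(K) = -3*(-1 - 3*K)*K = -3*K*(-1 - 3*K))
s(q) = q²
(a(94) + s(1/G(-5))) + 13593 = (-54*√94 + (1/(3*(-5)*(1 + 3*(-5))))²) + 13593 = (-54*√94 + (1/(3*(-5)*(1 - 15)))²) + 13593 = (-54*√94 + (1/(3*(-5)*(-14)))²) + 13593 = (-54*√94 + (1/210)²) + 13593 = (-54*√94 + 1/44100) + 13593 = (1/44100 - 54*√94) + 13593 = 599451301/44100 - 54*√94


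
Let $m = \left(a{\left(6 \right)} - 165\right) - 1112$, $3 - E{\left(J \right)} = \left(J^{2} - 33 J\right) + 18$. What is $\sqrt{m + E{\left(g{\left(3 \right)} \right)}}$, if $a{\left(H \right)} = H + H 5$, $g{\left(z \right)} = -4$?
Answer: $6 i \sqrt{39} \approx 37.47 i$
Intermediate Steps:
$a{\left(H \right)} = 6 H$ ($a{\left(H \right)} = H + 5 H = 6 H$)
$E{\left(J \right)} = -15 - J^{2} + 33 J$ ($E{\left(J \right)} = 3 - \left(\left(J^{2} - 33 J\right) + 18\right) = 3 - \left(18 + J^{2} - 33 J\right) = -15 - J^{2} + 33 J$)
$m = -1241$ ($m = \left(6 \cdot 6 - 165\right) - 1112 = \left(36 - 165\right) - 1112 = -129 - 1112 = -1241$)
$\sqrt{m + E{\left(g{\left(3 \right)} \right)}} = \sqrt{-1241 - 163} = \sqrt{-1404} = 6 i \sqrt{39}$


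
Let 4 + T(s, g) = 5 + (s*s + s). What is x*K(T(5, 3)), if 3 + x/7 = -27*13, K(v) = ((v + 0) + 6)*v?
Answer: -2842266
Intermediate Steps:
T(s, g) = 1 + s + s**2 (T(s, g) = -4 + (5 + (s*s + s)) = -4 + (5 + (s**2 + s)) = -4 + (5 + (s + s**2)) = -4 + (5 + s + s**2) = 1 + s + s**2)
K(v) = v*(6 + v) (K(v) = (v + 6)*v = (6 + v)*v = v*(6 + v))
x = -2478 (x = -21 + 7*(-27*13) = -21 + 7*(-351) = -21 - 2457 = -2478)
x*K(T(5, 3)) = -2478*(1 + 5 + 5**2)*(6 + (1 + 5 + 5**2)) = -2478*(1 + 5 + 25)*(6 + (1 + 5 + 25)) = -76818*(6 + 31) = -76818*37 = -2478*1147 = -2842266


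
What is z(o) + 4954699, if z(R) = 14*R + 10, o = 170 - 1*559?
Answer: 4949263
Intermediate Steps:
o = -389 (o = 170 - 559 = -389)
z(R) = 10 + 14*R
z(o) + 4954699 = (10 + 14*(-389)) + 4954699 = (10 - 5446) + 4954699 = -5436 + 4954699 = 4949263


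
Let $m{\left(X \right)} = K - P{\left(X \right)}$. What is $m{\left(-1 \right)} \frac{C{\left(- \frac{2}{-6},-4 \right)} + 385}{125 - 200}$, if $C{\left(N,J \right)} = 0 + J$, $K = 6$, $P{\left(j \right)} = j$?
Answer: $- \frac{889}{25} \approx -35.56$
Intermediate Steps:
$m{\left(X \right)} = 6 - X$
$C{\left(N,J \right)} = J$
$m{\left(-1 \right)} \frac{C{\left(- \frac{2}{-6},-4 \right)} + 385}{125 - 200} = \left(6 - -1\right) \frac{-4 + 385}{125 - 200} = \left(6 + 1\right) \frac{381}{-75} = 7 \cdot 381 \left(- \frac{1}{75}\right) = 7 \left(- \frac{127}{25}\right) = - \frac{889}{25}$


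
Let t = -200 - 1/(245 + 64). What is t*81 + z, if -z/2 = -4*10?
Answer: -1660387/103 ≈ -16120.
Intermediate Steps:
t = -61801/309 (t = -200 - 1/309 = -61801/309 ≈ -200.00)
z = 80 (z = -(-8)*10 = -2*(-40) = 80)
t*81 + z = -61801/309*81 + 80 = -1668627/103 + 80 = -1660387/103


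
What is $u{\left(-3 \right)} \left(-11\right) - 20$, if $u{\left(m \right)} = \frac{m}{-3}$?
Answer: $-31$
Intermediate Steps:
$u{\left(m \right)} = - \frac{m}{3}$ ($u{\left(m \right)} = m \left(- \frac{1}{3}\right) = - \frac{m}{3}$)
$u{\left(-3 \right)} \left(-11\right) - 20 = \left(- \frac{1}{3}\right) \left(-3\right) \left(-11\right) - 20 = 1 \left(-11\right) - 20 = -11 - 20 = -31$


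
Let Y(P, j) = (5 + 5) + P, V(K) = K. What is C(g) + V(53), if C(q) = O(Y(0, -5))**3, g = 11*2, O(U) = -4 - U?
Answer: -2691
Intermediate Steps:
Y(P, j) = 10 + P
g = 22
C(q) = -2744 (C(q) = (-4 - (10 + 0))**3 = (-4 - 1*10)**3 = (-4 - 10)**3 = (-14)**3 = -2744)
C(g) + V(53) = -2744 + 53 = -2691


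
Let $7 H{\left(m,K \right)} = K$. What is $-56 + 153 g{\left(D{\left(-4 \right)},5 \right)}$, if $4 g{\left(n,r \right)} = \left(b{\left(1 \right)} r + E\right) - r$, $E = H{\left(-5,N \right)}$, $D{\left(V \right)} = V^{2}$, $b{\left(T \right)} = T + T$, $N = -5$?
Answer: $\frac{1511}{14} \approx 107.93$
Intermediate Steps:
$b{\left(T \right)} = 2 T$
$H{\left(m,K \right)} = \frac{K}{7}$
$E = - \frac{5}{7}$ ($E = \frac{1}{7} \left(-5\right) = - \frac{5}{7} \approx -0.71429$)
$g{\left(n,r \right)} = - \frac{5}{28} + \frac{r}{4}$ ($g{\left(n,r \right)} = \frac{\left(2 \cdot 1 r - \frac{5}{7}\right) - r}{4} = \frac{\left(2 r - \frac{5}{7}\right) - r}{4} = \frac{\left(- \frac{5}{7} + 2 r\right) - r}{4} = \frac{- \frac{5}{7} + r}{4} = - \frac{5}{28} + \frac{r}{4}$)
$-56 + 153 g{\left(D{\left(-4 \right)},5 \right)} = -56 + 153 \left(- \frac{5}{28} + \frac{1}{4} \cdot 5\right) = -56 + 153 \left(- \frac{5}{28} + \frac{5}{4}\right) = -56 + 153 \cdot \frac{15}{14} = -56 + \frac{2295}{14} = \frac{1511}{14}$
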